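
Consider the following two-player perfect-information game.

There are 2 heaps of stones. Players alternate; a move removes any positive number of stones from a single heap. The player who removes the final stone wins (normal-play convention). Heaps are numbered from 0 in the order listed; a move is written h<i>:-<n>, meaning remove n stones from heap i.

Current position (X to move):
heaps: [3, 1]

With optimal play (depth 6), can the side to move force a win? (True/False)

ply 1, X at (3,1) | h0:-1=-1→(2,1); h0:-2=+1→(1,1)*; h0:-3=-1→(0,1); h1:-1=-1→(3,0)
ply 2, O at (1,1) | h0:-1=-1→(0,1)*; h1:-1=-1→(1,0)
ply 3, X at (0,1) | h1:-1=+1→(0,0)*
ply 4: (0,0) is terminal -1 (O); from (3,1) depth 6

X winning at [(3,1)]: True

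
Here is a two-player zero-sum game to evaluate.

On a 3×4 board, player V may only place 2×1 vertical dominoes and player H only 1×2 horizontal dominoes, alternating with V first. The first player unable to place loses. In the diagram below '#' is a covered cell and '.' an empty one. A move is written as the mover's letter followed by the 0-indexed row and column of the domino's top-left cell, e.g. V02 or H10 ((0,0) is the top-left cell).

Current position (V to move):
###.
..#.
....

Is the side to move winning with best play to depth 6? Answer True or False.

V winning at [###./..#./....]: True

[###./..#./....] V move#1: V03:-1/####/..##/...., V10:+1/###./#.#./#...*, V11:+1/###./.##./.#.., V13:-1/###./..##/...#
[###./#.#./#...] H move#2: H21:-1/###./#.#./###.*, H22:-1/###./#.#./#.##
[###./#.#./###.] V move#3: V03:+1/####/#.##/###.*, V13:+1/###./#.##/####
[####/#.##/###.] end (terminal -1, H#4); searched ###./..#./.... to 6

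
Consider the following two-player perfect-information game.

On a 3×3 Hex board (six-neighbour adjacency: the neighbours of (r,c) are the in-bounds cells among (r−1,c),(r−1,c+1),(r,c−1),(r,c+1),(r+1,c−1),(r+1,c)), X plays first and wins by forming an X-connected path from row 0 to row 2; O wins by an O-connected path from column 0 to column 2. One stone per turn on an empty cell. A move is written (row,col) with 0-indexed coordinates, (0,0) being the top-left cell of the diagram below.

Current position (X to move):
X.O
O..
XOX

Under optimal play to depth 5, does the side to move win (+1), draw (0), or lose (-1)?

value(X.O/O../XOX, X) = -1

[X.O/O../XOX] X move#1: (0,1):-1/XXO/O../XOX*, (1,1):-1/X.O/OX./XOX, (1,2):-1/X.O/O.X/XOX
[XXO/O../XOX] O move#2: (1,1):+1/XXO/OO./XOX*, (1,2):-1/XXO/O.O/XOX
[XXO/OO./XOX] end (terminal -1, X#3); searched X.O/O../XOX to 5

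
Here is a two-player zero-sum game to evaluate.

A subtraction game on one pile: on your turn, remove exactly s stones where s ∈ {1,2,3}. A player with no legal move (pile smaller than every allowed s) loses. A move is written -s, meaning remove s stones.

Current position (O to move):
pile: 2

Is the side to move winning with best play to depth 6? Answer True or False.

O winning at [2]: True

p1 O@[2]: -1[1]-1 -2[0]+1*
p2 X@[0] terminal -1; root [2] d6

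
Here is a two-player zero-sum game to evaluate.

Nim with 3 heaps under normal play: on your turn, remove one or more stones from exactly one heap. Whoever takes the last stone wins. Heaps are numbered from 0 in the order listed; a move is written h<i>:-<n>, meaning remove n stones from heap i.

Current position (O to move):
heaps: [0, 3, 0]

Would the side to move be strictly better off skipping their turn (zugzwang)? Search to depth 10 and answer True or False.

zugzwang((0,3,0), O) = False

p1 O@[(0,3,0)]: h1:-1[(0,2,0)]-1 h1:-2[(0,1,0)]-1 h1:-3[(0,0,0)]+1*
p2 X@[(0,0,0)] terminal -1; root [(0,3,0)] d10
if O skipped the turn, X would face:
~ p1 X@[(0,3,0)]: h1:-1[(0,2,0)]-1 h1:-2[(0,1,0)]-1 h1:-3[(0,0,0)]+1*
~ p2 O@[(0,0,0)] terminal -1; root [(0,3,0)] d10
compare (O): move=+1 vs pass=-1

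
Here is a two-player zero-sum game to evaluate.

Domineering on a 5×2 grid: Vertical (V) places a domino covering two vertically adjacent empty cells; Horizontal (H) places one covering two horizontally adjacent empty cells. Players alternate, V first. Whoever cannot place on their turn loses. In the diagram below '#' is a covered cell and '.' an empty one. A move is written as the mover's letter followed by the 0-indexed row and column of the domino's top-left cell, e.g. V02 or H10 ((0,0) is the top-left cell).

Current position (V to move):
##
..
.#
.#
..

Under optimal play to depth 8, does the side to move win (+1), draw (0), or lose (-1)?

ply 1, V at ##/../.#/.#/.. | V10=-1→##/#./##/.#/..*; V20=-1→##/../##/##/..; V30=-1→##/../.#/##/#.
ply 2, H at ##/#./##/.#/.. | H40=+1→##/#./##/.#/##*
ply 3: ##/#./##/.#/## is terminal -1 (V); from ##/../.#/.#/.. depth 8

value(##/../.#/.#/.., V) = -1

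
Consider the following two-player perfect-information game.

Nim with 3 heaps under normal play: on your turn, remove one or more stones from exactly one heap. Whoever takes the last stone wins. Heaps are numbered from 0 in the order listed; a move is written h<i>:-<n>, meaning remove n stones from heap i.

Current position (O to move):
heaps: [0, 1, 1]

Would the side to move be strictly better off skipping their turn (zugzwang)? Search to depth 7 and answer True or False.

zugzwang((0,1,1), O) = True

ply 1, O at (0,1,1) | h1:-1=-1→(0,0,1)*; h2:-1=-1→(0,1,0)
ply 2, X at (0,0,1) | h2:-1=+1→(0,0,0)*
ply 3: (0,0,0) is terminal -1 (O); from (0,1,1) depth 7
suppose O passes — search the same position with X to move:
pass> ply 1, X at (0,1,1) | h1:-1=-1→(0,0,1)*; h2:-1=-1→(0,1,0)
pass> ply 2, O at (0,0,1) | h2:-1=+1→(0,0,0)*
pass> ply 3: (0,0,0) is terminal -1 (X); from (0,1,1) depth 7
for O: play -1, pass +1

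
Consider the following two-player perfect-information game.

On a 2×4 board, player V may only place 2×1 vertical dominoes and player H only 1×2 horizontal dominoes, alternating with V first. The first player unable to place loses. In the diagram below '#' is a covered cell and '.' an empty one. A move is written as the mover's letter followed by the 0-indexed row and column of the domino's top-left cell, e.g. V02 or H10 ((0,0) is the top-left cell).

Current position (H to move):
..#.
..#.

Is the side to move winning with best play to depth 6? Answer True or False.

H winning at [..#./..#.]: True

[..#./..#.] H move#1: H00:+1/###./..#.*, H10:+1/..#./###.
[###./..#.] V move#2: V03:-1/####/..##*
[####/..##] H move#3: H10:+1/####/####*
[####/####] end (terminal -1, V#4); searched ..#./..#. to 6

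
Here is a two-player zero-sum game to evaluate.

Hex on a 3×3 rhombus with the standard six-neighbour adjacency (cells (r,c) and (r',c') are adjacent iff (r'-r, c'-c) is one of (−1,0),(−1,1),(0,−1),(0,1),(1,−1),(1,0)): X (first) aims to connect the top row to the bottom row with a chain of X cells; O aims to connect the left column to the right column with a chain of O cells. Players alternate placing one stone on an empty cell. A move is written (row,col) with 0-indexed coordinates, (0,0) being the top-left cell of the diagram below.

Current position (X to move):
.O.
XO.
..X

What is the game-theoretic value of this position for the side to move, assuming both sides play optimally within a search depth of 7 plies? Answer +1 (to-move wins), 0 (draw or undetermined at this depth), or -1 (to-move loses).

value(.O./XO./..X, X) = -1

p1 X@[.O./XO./..X]: (0,0)[XO./XO./..X]-1* (0,2)[.OX/XO./..X]-1 (1,2)[.O./XOX/..X]-1 (2,0)[.O./XO./X.X]-1 (2,1)[.O./XO./.XX]-1
p2 O@[XO./XO./..X]: (0,2)[XOO/XO./..X]-1 (1,2)[XO./XOO/..X]-1 (2,0)[XO./XO./O.X]+1* (2,1)[XO./XO./.OX]-1
p3 X@[XO./XO./O.X]: (0,2)[XOX/XO./O.X]-1* (1,2)[XO./XOX/O.X]-1 (2,1)[XO./XO./OXX]-1
p4 O@[XOX/XO./O.X]: (1,2)[XOX/XOO/O.X]+1* (2,1)[XOX/XO./OOX]-1
p5 X@[XOX/XOO/O.X] terminal -1; root [.O./XO./..X] d7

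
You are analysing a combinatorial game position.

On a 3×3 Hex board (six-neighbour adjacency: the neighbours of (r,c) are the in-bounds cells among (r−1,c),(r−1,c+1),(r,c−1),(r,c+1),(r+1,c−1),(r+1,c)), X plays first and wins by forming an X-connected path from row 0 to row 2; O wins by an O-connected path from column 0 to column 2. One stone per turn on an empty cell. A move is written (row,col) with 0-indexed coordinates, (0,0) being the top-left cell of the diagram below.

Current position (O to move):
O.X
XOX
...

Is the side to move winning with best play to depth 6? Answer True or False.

O winning at [O.X/XOX/...]: False

p1 O@[O.X/XOX/...]: (0,1)[OOX/XOX/...]-1* (2,0)[O.X/XOX/O..]-1 (2,1)[O.X/XOX/.O.]-1 (2,2)[O.X/XOX/..O]-1
p2 X@[OOX/XOX/...]: (2,0)[OOX/XOX/X..]+1* (2,1)[OOX/XOX/.X.]+1 (2,2)[OOX/XOX/..X]+1
p3 O@[OOX/XOX/X..]: (2,1)[OOX/XOX/XO.]-1* (2,2)[OOX/XOX/X.O]-1
p4 X@[OOX/XOX/XO.]: (2,2)[OOX/XOX/XOX]+1*
p5 O@[OOX/XOX/XOX] terminal -1; root [O.X/XOX/...] d6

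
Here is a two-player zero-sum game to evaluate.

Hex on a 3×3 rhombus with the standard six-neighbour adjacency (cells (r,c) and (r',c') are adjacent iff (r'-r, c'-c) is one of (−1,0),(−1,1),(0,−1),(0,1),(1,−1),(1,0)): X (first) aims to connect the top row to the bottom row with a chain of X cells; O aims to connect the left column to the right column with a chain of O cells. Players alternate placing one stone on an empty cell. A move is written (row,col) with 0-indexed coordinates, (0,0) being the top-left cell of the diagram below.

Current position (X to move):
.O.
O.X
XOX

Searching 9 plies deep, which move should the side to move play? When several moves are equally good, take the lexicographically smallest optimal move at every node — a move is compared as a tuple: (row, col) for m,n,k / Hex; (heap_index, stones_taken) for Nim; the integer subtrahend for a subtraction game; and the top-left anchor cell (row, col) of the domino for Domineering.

X's best at [.O./O.X/XOX]: (0,2)

p1 X@[.O./O.X/XOX]: (0,0)[XO./O.X/XOX]-1 (0,2)[.OX/O.X/XOX]+1* (1,1)[.O./OXX/XOX]-1
p2 O@[.OX/O.X/XOX] terminal -1; root [.O./O.X/XOX] d9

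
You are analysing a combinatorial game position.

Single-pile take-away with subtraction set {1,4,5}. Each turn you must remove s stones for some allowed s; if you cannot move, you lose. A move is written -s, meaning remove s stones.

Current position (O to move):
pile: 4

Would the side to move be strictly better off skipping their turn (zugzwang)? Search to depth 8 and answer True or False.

zugzwang(4, O) = False

p1 O@[4]: -1[3]-1 -4[0]+1*
p2 X@[0] terminal -1; root [4] d8
pass branch (X moves first from the same position):
  | p1 X@[4]: -1[3]-1 -4[0]+1*
  | p2 O@[0] terminal -1; root [4] d8
O moving scores +1; O passing scores -1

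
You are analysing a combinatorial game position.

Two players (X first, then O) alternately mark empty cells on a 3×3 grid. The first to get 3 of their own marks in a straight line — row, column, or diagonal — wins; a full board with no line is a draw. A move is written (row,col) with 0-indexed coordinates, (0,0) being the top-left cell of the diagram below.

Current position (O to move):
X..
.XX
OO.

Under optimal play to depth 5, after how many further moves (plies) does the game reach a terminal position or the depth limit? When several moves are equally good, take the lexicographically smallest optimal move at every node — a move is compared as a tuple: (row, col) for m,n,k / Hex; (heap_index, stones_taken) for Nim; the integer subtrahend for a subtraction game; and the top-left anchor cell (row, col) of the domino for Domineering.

PV length from [X../.XX/OO.]: 1 ply

p1 O@[X../.XX/OO.]: (0,1)[XO./.XX/OO.]-1 (0,2)[X.O/.XX/OO.]-1 (1,0)[X../OXX/OO.]-1 (2,2)[X../.XX/OOO]+1*
p2 X@[X../.XX/OOO] terminal -1; root [X../.XX/OO.] d5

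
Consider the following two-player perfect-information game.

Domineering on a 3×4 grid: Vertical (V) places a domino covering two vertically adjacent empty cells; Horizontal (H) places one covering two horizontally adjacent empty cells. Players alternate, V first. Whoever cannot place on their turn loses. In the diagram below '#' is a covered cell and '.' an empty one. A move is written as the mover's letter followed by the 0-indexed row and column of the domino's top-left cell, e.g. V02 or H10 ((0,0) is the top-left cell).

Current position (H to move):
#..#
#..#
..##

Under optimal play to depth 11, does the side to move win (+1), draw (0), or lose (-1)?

value(#..#/#..#/..##, H) = +1

p1 H@[#..#/#..#/..##]: H01[####/#..#/..##]-1 H11[#..#/####/..##]+1* H20[#..#/#..#/####]-1
p2 V@[#..#/####/..##] terminal -1; root [#..#/#..#/..##] d11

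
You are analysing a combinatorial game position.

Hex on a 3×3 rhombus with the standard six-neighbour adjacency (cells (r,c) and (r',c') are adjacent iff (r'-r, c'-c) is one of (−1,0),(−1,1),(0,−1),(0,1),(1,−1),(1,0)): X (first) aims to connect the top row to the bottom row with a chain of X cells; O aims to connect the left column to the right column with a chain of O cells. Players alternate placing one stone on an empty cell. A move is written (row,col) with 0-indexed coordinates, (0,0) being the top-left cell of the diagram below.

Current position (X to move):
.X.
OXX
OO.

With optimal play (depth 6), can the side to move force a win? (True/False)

X winning at [.X./OXX/OO.]: True

[.X./OXX/OO.] X move#1: (0,0):-1/XX./OXX/OO., (0,2):-1/.XX/OXX/OO., (2,2):+1/.X./OXX/OOX*
[.X./OXX/OOX] end (terminal -1, O#2); searched .X./OXX/OO. to 6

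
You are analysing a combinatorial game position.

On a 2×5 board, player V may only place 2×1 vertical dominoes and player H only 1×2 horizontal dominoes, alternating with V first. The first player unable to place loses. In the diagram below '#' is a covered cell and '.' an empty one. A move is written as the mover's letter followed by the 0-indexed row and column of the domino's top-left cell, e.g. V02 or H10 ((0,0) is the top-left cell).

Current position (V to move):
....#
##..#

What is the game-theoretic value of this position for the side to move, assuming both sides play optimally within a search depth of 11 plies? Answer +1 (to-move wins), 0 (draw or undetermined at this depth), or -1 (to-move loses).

[....#/##..#] V move#1: V02:+1/..#.#/###.#*, V03:-1/...##/##.##
[..#.#/###.#] H move#2: H00:-1/###.#/###.#*
[###.#/###.#] V move#3: V03:+1/#####/#####*
[#####/#####] end (terminal -1, H#4); searched ....#/##..# to 11

value(....#/##..#, V) = +1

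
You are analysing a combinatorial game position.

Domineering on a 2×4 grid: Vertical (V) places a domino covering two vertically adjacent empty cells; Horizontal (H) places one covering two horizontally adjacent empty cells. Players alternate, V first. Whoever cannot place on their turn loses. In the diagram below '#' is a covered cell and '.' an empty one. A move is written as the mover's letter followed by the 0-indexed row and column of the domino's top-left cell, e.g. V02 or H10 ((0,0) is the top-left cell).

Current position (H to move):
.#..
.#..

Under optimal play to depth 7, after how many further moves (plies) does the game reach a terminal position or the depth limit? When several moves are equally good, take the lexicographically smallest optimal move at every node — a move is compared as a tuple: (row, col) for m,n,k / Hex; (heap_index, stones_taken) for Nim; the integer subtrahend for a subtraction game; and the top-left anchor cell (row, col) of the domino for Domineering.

p1 H@[.#../.#..]: H02[.###/.#..]+1* H12[.#../.###]+1
p2 V@[.###/.#..]: V00[####/##..]-1*
p3 H@[####/##..]: H12[####/####]+1*
p4 V@[####/####] terminal -1; root [.#../.#..] d7

PV length from [.#../.#..]: 3 plies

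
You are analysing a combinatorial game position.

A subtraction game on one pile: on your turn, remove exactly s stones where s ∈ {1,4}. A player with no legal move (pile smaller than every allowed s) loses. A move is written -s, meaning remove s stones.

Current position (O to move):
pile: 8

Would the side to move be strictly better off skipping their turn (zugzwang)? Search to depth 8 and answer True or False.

p1 O@[8]: -1[7]+1* -4[4]-1
p2 X@[7]: -1[6]-1* -4[3]-1
p3 O@[6]: -1[5]+1* -4[2]+1
p4 X@[5]: -1[4]-1* -4[1]-1
p5 O@[4]: -1[3]-1 -4[0]+1*
p6 X@[0] terminal -1; root [8] d8
suppose O passes — search the same position with X to move:
pass> p1 X@[8]: -1[7]+1* -4[4]-1
pass> p2 O@[7]: -1[6]-1* -4[3]-1
pass> p3 X@[6]: -1[5]+1* -4[2]+1
pass> p4 O@[5]: -1[4]-1* -4[1]-1
pass> p5 X@[4]: -1[3]-1 -4[0]+1*
pass> p6 O@[0] terminal -1; root [8] d8
for O: play +1, pass -1

zugzwang(8, O) = False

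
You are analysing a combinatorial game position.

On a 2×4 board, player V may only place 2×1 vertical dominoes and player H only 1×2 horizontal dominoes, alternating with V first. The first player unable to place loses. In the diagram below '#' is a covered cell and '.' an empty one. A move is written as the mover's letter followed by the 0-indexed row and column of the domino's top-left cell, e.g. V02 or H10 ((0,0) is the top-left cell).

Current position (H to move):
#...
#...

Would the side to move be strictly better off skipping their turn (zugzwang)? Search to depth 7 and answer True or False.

zugzwang(#.../#..., H) = False

p1 H@[#.../#...]: H01[###./#...]+1* H02[#.##/#...]+1 H11[#.../###.]+1 H12[#.../#.##]+1
p2 V@[###./#...]: V03[####/#..#]-1*
p3 H@[####/#..#]: H11[####/####]+1*
p4 V@[####/####] terminal -1; root [#.../#...] d7
pass branch (V moves first from the same position):
  | p1 V@[#.../#...]: V01[##../##..]-1 V02[#.#./#.#.]+1* V03[#..#/#..#]-1
  | p2 H@[#.#./#.#.] terminal -1; root [#.../#...] d7
H moving scores +1; H passing scores -1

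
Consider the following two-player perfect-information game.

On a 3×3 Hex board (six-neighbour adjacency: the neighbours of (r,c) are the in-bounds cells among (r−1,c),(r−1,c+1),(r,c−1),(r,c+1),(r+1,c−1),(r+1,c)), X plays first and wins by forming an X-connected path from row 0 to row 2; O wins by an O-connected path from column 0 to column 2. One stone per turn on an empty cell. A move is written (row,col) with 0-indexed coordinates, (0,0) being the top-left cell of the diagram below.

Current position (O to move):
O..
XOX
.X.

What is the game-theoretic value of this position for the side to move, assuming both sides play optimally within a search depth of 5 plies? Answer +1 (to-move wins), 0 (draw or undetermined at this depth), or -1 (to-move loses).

[O../XOX/.X.] O move#1: (0,1):-1/OO./XOX/.X., (0,2):+1/O.O/XOX/.X.*, (2,0):-1/O../XOX/OX., (2,2):-1/O../XOX/.XO
[O.O/XOX/.X.] X move#2: (0,1):-1/OXO/XOX/.X.*, (2,0):-1/O.O/XOX/XX., (2,2):-1/O.O/XOX/.XX
[OXO/XOX/.X.] O move#3: (2,0):+1/OXO/XOX/OX.*, (2,2):-1/OXO/XOX/.XO
[OXO/XOX/OX.] end (terminal -1, X#4); searched O../XOX/.X. to 5

value(O../XOX/.X., O) = +1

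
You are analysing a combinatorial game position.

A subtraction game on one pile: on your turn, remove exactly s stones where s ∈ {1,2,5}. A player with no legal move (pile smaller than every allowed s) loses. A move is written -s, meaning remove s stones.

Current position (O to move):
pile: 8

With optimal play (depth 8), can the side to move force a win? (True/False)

O winning at [8]: True

ply 1, O at 8 | -1=-1→7; -2=+1→6*; -5=+1→3
ply 2, X at 6 | -1=-1→5*; -2=-1→4; -5=-1→1
ply 3, O at 5 | -1=-1→4; -2=+1→3*; -5=+1→0
ply 4, X at 3 | -1=-1→2*; -2=-1→1
ply 5, O at 2 | -1=-1→1; -2=+1→0*
ply 6: 0 is terminal -1 (X); from 8 depth 8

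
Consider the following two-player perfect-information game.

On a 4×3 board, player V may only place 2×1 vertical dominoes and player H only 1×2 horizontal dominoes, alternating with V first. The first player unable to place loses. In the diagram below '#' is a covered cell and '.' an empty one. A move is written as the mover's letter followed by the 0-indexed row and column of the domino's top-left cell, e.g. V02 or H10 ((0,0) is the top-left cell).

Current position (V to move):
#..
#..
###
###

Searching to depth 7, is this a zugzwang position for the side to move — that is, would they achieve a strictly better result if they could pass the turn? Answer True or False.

[#../#../###/###] V move#1: V01:+1/##./##./###/###*, V02:+1/#.#/#.#/###/###
[##./##./###/###] end (terminal -1, H#2); searched #../#../###/### to 7
suppose V passes — search the same position with H to move:
pass> [#../#../###/###] H move#1: H01:+1/###/#../###/###*, H11:+1/#../###/###/###
pass> [###/#../###/###] end (terminal -1, V#2); searched #../#../###/### to 7
for V: play +1, pass -1

zugzwang(#../#../###/###, V) = False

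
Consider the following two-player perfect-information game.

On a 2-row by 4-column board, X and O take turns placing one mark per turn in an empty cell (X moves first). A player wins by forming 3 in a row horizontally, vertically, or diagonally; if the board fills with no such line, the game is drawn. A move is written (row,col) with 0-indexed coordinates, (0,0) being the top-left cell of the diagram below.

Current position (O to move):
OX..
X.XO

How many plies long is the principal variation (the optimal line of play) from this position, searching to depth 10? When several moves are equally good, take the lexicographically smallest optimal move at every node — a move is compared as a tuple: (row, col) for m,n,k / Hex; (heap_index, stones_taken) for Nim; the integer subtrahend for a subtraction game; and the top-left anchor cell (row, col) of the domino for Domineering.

PV length from [OX../X.XO]: 3 plies

p1 O@[OX../X.XO]: (0,2)[OXO./X.XO]-1 (0,3)[OX.O/X.XO]-1 (1,1)[OX../XOXO]+0*
p2 X@[OX../XOXO]: (0,2)[OXX./XOXO]+0* (0,3)[OX.X/XOXO]+0
p3 O@[OXX./XOXO]: (0,3)[OXXO/XOXO]+0*
p4 X@[OXXO/XOXO] terminal +0; root [OX../X.XO] d10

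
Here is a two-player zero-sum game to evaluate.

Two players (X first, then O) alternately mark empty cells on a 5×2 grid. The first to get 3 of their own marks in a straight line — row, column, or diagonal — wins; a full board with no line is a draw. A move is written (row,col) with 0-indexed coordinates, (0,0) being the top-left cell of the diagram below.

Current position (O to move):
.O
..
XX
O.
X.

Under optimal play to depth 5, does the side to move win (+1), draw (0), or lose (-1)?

value(.O/../XX/O./X., O) = 0

p1 O@[.O/../XX/O./X.]: (0,0)[OO/../XX/O./X.]-1 (1,0)[.O/O./XX/O./X.]-1 (1,1)[.O/.O/XX/O./X.]+0* (3,1)[.O/../XX/OO/X.]+0 (4,1)[.O/../XX/O./XO]+0
p2 X@[.O/.O/XX/O./X.]: (0,0)[XO/.O/XX/O./X.]+0* (1,0)[.O/XO/XX/O./X.]+0 (3,1)[.O/.O/XX/OX/X.]+0 (4,1)[.O/.O/XX/O./XX]+0
p3 O@[XO/.O/XX/O./X.]: (1,0)[XO/OO/XX/O./X.]+0* (3,1)[XO/.O/XX/OO/X.]-1 (4,1)[XO/.O/XX/O./XO]-1
p4 X@[XO/OO/XX/O./X.]: (3,1)[XO/OO/XX/OX/X.]+0* (4,1)[XO/OO/XX/O./XX]+0
p5 O@[XO/OO/XX/OX/X.]: (4,1)[XO/OO/XX/OX/XO]+0*
p6 X@[XO/OO/XX/OX/XO] terminal +0; root [.O/../XX/O./X.] d5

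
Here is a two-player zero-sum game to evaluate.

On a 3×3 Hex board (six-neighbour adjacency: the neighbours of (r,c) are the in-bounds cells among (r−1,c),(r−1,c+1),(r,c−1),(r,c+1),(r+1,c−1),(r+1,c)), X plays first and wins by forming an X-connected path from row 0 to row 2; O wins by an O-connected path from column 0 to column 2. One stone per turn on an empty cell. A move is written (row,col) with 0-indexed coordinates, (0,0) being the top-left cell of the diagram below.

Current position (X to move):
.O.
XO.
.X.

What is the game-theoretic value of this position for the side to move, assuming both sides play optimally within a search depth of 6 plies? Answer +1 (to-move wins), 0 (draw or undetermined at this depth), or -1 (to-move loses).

value(.O./XO./.X., X) = -1

ply 1, X at .O./XO./.X. | (0,0)=-1→XO./XO./.X.*; (0,2)=-1→.OX/XO./.X.; (1,2)=-1→.O./XOX/.X.; (2,0)=-1→.O./XO./XX.; (2,2)=-1→.O./XO./.XX
ply 2, O at XO./XO./.X. | (0,2)=-1→XOO/XO./.X.; (1,2)=-1→XO./XOO/.X.; (2,0)=+1→XO./XO./OX.*; (2,2)=-1→XO./XO./.XO
ply 3, X at XO./XO./OX. | (0,2)=-1→XOX/XO./OX.*; (1,2)=-1→XO./XOX/OX.; (2,2)=-1→XO./XO./OXX
ply 4, O at XOX/XO./OX. | (1,2)=+1→XOX/XOO/OX.*; (2,2)=-1→XOX/XO./OXO
ply 5: XOX/XOO/OX. is terminal -1 (X); from .O./XO./.X. depth 6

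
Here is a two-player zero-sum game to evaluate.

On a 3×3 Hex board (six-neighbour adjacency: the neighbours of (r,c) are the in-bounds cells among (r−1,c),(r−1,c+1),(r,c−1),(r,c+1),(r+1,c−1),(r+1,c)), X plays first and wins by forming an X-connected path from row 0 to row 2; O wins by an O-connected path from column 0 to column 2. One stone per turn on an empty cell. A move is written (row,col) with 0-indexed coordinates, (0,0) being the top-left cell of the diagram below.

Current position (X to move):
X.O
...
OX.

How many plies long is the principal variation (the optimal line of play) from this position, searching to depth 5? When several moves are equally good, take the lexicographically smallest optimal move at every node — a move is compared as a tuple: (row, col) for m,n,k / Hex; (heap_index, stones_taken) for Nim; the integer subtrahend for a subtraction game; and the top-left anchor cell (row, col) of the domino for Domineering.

PV length from [X.O/.../OX.]: 3 plies

[X.O/.../OX.] X move#1: (0,1):-1/XXO/.../OX., (1,0):-1/X.O/X../OX., (1,1):+1/X.O/.X./OX.*, (1,2):-1/X.O/..X/OX., (2,2):-1/X.O/.../OXX
[X.O/.X./OX.] O move#2: (0,1):-1/XOO/.X./OX.*, (1,0):-1/X.O/OX./OX., (1,2):-1/X.O/.XO/OX., (2,2):-1/X.O/.X./OXO
[XOO/.X./OX.] X move#3: (1,0):+1/XOO/XX./OX.*, (1,2):-1/XOO/.XX/OX., (2,2):-1/XOO/.X./OXX
[XOO/XX./OX.] end (terminal -1, O#4); searched X.O/.../OX. to 5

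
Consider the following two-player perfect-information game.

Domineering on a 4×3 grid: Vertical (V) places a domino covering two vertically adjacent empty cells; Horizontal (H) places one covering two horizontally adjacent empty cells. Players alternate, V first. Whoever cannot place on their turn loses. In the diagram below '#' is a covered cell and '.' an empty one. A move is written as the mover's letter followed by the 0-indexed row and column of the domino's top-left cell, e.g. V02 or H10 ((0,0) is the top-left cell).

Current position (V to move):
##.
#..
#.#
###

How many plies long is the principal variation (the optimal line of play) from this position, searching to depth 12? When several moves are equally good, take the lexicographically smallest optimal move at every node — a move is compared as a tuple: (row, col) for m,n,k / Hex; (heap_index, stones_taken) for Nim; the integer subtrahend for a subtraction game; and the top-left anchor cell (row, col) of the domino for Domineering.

PV length from [##./#../#.#/###]: 1 ply

p1 V@[##./#../#.#/###]: V02[###/#.#/#.#/###]+1* V11[##./##./###/###]+1
p2 H@[###/#.#/#.#/###] terminal -1; root [##./#../#.#/###] d12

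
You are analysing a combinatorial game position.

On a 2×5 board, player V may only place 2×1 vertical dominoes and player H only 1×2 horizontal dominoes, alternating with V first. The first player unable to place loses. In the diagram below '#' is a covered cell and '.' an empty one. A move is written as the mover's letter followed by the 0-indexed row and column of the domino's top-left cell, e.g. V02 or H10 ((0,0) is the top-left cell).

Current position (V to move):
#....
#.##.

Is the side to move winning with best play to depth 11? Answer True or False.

V winning at [#..../#.##.]: False

ply 1, V at #..../#.##. | V01=-1→##.../####.*; V04=-1→#...#/#.###
ply 2, H at ##.../####. | H02=-1→####./####.; H03=+1→##.##/####.*
ply 3: ##.##/####. is terminal -1 (V); from #..../#.##. depth 11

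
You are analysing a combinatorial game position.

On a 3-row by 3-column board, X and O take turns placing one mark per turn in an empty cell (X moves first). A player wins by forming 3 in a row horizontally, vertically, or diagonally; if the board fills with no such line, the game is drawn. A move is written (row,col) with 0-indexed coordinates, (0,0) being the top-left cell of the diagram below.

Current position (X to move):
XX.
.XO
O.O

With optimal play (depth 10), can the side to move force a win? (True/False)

ply 1, X at XX./.XO/O.O | (0,2)=+1→XXX/.XO/O.O*; (1,0)=-1→XX./XXO/O.O; (2,1)=+1→XX./.XO/OXO
ply 2: XXX/.XO/O.O is terminal -1 (O); from XX./.XO/O.O depth 10

X winning at [XX./.XO/O.O]: True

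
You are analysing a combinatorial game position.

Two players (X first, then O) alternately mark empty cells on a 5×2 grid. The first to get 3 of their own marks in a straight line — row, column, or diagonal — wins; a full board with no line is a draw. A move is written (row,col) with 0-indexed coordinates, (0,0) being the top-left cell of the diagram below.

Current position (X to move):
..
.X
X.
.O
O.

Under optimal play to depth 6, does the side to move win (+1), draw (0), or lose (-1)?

p1 X@[../.X/X./.O/O.]: (0,0)[X./.X/X./.O/O.]+0 (0,1)[.X/.X/X./.O/O.]+0 (1,0)[../XX/X./.O/O.]+1* (2,1)[../.X/XX/.O/O.]+1 (3,0)[../.X/X./XO/O.]+0 (4,1)[../.X/X./.O/OX]+0
p2 O@[../XX/X./.O/O.]: (0,0)[O./XX/X./.O/O.]-1* (0,1)[.O/XX/X./.O/O.]-1 (2,1)[../XX/XO/.O/O.]-1 (3,0)[../XX/X./OO/O.]-1 (4,1)[../XX/X./.O/OO]-1
p3 X@[O./XX/X./.O/O.]: (0,1)[OX/XX/X./.O/O.]+1* (2,1)[O./XX/XX/.O/O.]+1 (3,0)[O./XX/X./XO/O.]+1 (4,1)[O./XX/X./.O/OX]+0
p4 O@[OX/XX/X./.O/O.]: (2,1)[OX/XX/XO/.O/O.]-1* (3,0)[OX/XX/X./OO/O.]-1 (4,1)[OX/XX/X./.O/OO]-1
p5 X@[OX/XX/XO/.O/O.]: (3,0)[OX/XX/XO/XO/O.]+1* (4,1)[OX/XX/XO/.O/OX]+0
p6 O@[OX/XX/XO/XO/O.] terminal -1; root [../.X/X./.O/O.] d6

value(../.X/X./.O/O., X) = +1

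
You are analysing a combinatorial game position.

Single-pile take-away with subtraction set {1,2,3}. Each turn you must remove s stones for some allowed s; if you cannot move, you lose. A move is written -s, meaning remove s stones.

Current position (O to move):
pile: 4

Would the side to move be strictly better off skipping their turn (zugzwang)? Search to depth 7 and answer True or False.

zugzwang(4, O) = True

ply 1, O at 4 | -1=-1→3*; -2=-1→2; -3=-1→1
ply 2, X at 3 | -1=-1→2; -2=-1→1; -3=+1→0*
ply 3: 0 is terminal -1 (O); from 4 depth 7
pass branch (X moves first from the same position):
  | ply 1, X at 4 | -1=-1→3*; -2=-1→2; -3=-1→1
  | ply 2, O at 3 | -1=-1→2; -2=-1→1; -3=+1→0*
  | ply 3: 0 is terminal -1 (X); from 4 depth 7
O moving scores -1; O passing scores +1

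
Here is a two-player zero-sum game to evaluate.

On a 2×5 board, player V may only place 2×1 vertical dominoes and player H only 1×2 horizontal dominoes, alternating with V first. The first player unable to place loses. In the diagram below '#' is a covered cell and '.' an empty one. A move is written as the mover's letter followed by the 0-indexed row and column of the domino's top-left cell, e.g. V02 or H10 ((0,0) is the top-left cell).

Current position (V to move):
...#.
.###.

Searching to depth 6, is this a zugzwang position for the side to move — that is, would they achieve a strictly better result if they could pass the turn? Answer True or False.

zugzwang(...#./.###., V) = False

ply 1, V at ...#./.###. | V00=+1→#..#./####.*; V04=-1→...##/.####
ply 2, H at #..#./####. | H01=-1→####./####.*
ply 3, V at ####./####. | V04=+1→#####/#####*
ply 4: #####/##### is terminal -1 (H); from ...#./.###. depth 6
pass branch (H moves first from the same position):
  | ply 1, H at ...#./.###. | H00=-1→##.#./.###.*; H01=-1→.###./.###.
  | ply 2, V at ##.#./.###. | V04=+1→##.##/.####*
  | ply 3: ##.##/.#### is terminal -1 (H); from ...#./.###. depth 6
V moving scores +1; V passing scores +1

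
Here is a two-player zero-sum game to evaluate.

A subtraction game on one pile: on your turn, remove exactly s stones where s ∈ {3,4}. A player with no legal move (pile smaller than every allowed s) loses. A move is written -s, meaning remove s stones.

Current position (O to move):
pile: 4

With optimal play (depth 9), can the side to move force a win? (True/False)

[4] O move#1: -3:+1/1*, -4:+1/0
[1] end (terminal -1, X#2); searched 4 to 9

O winning at [4]: True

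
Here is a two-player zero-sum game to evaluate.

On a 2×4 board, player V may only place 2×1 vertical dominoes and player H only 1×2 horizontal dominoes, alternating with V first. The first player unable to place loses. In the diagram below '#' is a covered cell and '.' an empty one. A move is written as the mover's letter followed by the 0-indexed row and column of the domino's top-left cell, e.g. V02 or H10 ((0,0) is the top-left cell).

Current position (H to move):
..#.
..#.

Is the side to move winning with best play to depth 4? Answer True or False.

H winning at [..#./..#.]: True

[..#./..#.] H move#1: H00:+1/###./..#.*, H10:+1/..#./###.
[###./..#.] V move#2: V03:-1/####/..##*
[####/..##] H move#3: H10:+1/####/####*
[####/####] end (terminal -1, V#4); searched ..#./..#. to 4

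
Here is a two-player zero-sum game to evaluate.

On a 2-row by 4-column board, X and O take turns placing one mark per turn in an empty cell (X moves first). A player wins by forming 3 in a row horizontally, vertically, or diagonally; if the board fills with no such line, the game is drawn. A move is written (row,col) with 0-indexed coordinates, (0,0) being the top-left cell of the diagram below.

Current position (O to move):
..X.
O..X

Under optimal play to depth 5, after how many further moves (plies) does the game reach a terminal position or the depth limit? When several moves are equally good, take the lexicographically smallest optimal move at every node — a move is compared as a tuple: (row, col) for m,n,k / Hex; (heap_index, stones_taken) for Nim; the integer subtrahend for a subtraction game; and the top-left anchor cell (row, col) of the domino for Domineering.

PV length from [..X./O..X]: 5 plies

[..X./O..X] O move#1: (0,0):+0/O.X./O..X*, (0,1):+0/.OX./O..X, (0,3):+0/..XO/O..X, (1,1):+0/..X./OO.X, (1,2):+0/..X./O.OX
[O.X./O..X] X move#2: (0,1):+0/OXX./O..X*, (0,3):+0/O.XX/O..X, (1,1):+0/O.X./OX.X, (1,2):+0/O.X./O.XX
[OXX./O..X] O move#3: (0,3):+0/OXXO/O..X*, (1,1):-1/OXX./OO.X, (1,2):-1/OXX./O.OX
[OXXO/O..X] X move#4: (1,1):+0/OXXO/OX.X*, (1,2):+0/OXXO/O.XX
[OXXO/OX.X] O move#5: (1,2):+0/OXXO/OXOX*
[OXXO/OXOX] end (terminal +0, X#6); searched ..X./O..X to 5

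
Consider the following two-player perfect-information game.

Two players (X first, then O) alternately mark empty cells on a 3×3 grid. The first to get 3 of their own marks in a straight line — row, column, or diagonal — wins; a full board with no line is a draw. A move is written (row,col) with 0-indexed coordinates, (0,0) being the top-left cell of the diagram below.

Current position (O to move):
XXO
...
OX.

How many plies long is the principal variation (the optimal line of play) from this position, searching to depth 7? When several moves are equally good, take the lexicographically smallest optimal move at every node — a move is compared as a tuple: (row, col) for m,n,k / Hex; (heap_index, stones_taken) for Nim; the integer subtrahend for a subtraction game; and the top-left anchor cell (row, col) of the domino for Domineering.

p1 O@[XXO/.../OX.]: (1,0)[XXO/O../OX.]-1 (1,1)[XXO/.O./OX.]+1* (1,2)[XXO/..O/OX.]-1 (2,2)[XXO/.../OXO]-1
p2 X@[XXO/.O./OX.] terminal -1; root [XXO/.../OX.] d7

PV length from [XXO/.../OX.]: 1 ply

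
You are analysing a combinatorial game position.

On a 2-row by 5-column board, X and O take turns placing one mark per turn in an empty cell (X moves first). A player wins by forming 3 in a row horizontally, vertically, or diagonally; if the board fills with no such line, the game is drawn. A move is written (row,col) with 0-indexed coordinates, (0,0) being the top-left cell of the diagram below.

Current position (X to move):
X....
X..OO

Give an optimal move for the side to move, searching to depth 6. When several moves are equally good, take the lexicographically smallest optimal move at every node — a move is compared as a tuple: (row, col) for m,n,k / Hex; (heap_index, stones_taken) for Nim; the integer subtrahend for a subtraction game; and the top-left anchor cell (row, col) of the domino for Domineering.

[X..../X..OO] X move#1: (0,1):-1/XX.../X..OO, (0,2):-1/X.X../X..OO, (0,3):-1/X..X./X..OO, (0,4):-1/X...X/X..OO, (1,1):-1/X..../XX.OO, (1,2):+0/X..../X.XOO*
[X..../X.XOO] O move#2: (0,1):-1/XO.../X.XOO, (0,2):-1/X.O../X.XOO, (0,3):-1/X..O./X.XOO, (0,4):-1/X...O/X.XOO, (1,1):+0/X..../XOXOO*
[X..../XOXOO] X move#3: (0,1):+0/XX.../XOXOO*, (0,2):+0/X.X../XOXOO, (0,3):+0/X..X./XOXOO, (0,4):+0/X...X/XOXOO
[XX.../XOXOO] O move#4: (0,2):+0/XXO../XOXOO*, (0,3):-1/XX.O./XOXOO, (0,4):-1/XX..O/XOXOO
[XXO../XOXOO] X move#5: (0,3):+0/XXOX./XOXOO*, (0,4):+0/XXO.X/XOXOO
[XXOX./XOXOO] O move#6: (0,4):+0/XXOXO/XOXOO*
[XXOXO/XOXOO] end (terminal +0, X#7); searched X..../X..OO to 6

X's best at [X..../X..OO]: (1,2)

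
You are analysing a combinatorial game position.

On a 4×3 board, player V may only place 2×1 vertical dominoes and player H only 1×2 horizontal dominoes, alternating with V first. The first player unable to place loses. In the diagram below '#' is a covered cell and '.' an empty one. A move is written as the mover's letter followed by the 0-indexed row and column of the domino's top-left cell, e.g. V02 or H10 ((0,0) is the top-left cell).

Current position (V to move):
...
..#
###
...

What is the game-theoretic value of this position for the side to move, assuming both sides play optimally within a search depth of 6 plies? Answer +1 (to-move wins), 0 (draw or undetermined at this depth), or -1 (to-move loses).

[.../..#/###/...] V move#1: V00:-1/#../#.#/###/..., V01:+1/.#./.##/###/...*
[.#./.##/###/...] H move#2: H30:-1/.#./.##/###/##.*, H31:-1/.#./.##/###/.##
[.#./.##/###/##.] V move#3: V00:+1/##./###/###/##.*
[##./###/###/##.] end (terminal -1, H#4); searched .../..#/###/... to 6

value(.../..#/###/..., V) = +1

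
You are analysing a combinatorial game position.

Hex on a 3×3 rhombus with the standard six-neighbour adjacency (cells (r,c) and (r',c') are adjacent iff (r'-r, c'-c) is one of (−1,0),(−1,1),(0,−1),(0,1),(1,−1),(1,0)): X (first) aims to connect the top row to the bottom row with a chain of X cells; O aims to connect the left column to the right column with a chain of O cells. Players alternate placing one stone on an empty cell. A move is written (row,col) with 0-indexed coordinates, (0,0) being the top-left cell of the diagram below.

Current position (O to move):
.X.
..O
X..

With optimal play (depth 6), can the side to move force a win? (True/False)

O winning at [.X./..O/X..]: False

[.X./..O/X..] O move#1: (0,0):-1/OX./..O/X..*, (0,2):-1/.XO/..O/X.., (1,0):-1/.X./O.O/X.., (1,1):-1/.X./.OO/X.., (2,1):-1/.X./..O/XO., (2,2):-1/.X./..O/X.O
[OX./..O/X..] X move#2: (0,2):+1/OXX/..O/X..*, (1,0):+1/OX./X.O/X.., (1,1):+1/OX./.XO/X.., (2,1):+1/OX./..O/XX., (2,2):+1/OX./..O/X.X
[OXX/..O/X..] O move#3: (1,0):-1/OXX/O.O/X..*, (1,1):-1/OXX/.OO/X.., (2,1):-1/OXX/..O/XO., (2,2):-1/OXX/..O/X.O
[OXX/O.O/X..] X move#4: (1,1):+1/OXX/OXO/X..*, (2,1):-1/OXX/O.O/XX., (2,2):-1/OXX/O.O/X.X
[OXX/OXO/X..] end (terminal -1, O#5); searched .X./..O/X.. to 6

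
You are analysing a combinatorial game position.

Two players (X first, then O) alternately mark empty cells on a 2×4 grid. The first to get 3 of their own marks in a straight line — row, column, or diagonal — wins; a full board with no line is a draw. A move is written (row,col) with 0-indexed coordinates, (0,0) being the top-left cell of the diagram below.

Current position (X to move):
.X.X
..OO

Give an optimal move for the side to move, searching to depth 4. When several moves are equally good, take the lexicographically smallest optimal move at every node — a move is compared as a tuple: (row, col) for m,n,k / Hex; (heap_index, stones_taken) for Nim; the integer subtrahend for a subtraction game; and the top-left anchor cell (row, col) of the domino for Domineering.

X's best at [.X.X/..OO]: (0,2)

ply 1, X at .X.X/..OO | (0,0)=-1→XX.X/..OO; (0,2)=+1→.XXX/..OO*; (1,0)=-1→.X.X/X.OO; (1,1)=+0→.X.X/.XOO
ply 2: .XXX/..OO is terminal -1 (O); from .X.X/..OO depth 4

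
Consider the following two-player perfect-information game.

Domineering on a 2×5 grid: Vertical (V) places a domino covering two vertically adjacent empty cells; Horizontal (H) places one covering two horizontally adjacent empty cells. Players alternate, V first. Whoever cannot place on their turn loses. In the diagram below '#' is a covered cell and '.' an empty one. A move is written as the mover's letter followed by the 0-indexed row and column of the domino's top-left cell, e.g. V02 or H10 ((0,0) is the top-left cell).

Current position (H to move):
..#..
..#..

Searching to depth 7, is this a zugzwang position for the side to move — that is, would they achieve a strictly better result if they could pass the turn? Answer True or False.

zugzwang(..#../..#.., H) = True

[..#../..#..] H move#1: H00:-1/###../..#..*, H03:-1/..###/..#.., H10:-1/..#../###.., H13:-1/..#../..###
[###../..#..] V move#2: V03:+1/####./..##.*, V04:+1/###.#/..#.#
[####./..##.] H move#3: H10:-1/####./####.*
[####./####.] V move#4: V04:+1/#####/#####*
[#####/#####] end (terminal -1, H#5); searched ..#../..#.. to 7
if H skipped the turn, V would face:
~ [..#../..#..] V move#1: V00:-1/#.#../#.#..*, V01:-1/.##../.##.., V03:-1/..##./..##., V04:-1/..#.#/..#.#
~ [#.#../#.#..] H move#2: H03:+1/#.###/#.#..*, H13:+1/#.#../#.###
~ [#.###/#.#..] V move#3: V01:-1/#####/###..*
~ [#####/###..] H move#4: H13:+1/#####/#####*
~ [#####/#####] end (terminal -1, V#5); searched ..#../..#.. to 7
compare (H): move=-1 vs pass=+1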